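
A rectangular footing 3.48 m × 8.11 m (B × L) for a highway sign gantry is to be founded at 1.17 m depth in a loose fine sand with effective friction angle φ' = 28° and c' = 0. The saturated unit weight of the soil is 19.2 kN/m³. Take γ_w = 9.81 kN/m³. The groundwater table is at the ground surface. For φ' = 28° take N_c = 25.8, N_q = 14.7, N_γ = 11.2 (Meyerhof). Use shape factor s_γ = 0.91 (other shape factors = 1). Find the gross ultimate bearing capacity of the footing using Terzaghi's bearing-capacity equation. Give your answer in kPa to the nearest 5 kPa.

γ' = 19.2 − 9.81 = 9.39 kN/m³ (submerged throughout). q = 9.39 × 1.17 = 10.986 kPa; the same γ' applies in the ½γBN_γ term.
q·N_q = 10.986 × 14.7 = 161.5 kPa
0.5·γ·B·N_γ·s_γ = 0.5 × 9.39 × 3.48 × 11.2 × 0.91 = 166.52 kPa
q_ult = 161.5 + 166.52 = 328.02 kPa.

q_ult ≈ 330 kPa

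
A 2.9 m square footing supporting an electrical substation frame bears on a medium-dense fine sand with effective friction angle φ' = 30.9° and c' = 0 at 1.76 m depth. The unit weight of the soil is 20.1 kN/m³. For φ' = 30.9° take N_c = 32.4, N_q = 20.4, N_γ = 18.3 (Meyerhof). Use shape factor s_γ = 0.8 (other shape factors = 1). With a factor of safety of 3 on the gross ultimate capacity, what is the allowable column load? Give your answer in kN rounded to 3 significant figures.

Effective surcharge at the founding depth q = γ·D_f = 20.1 × 1.76 = 35.376 kPa.
q_ult = q·N_q + 0.5·γ·B·N_γ·s_γ
     = 35.376 × 20.4 + 0.5 × 20.1 × 2.9 × 18.3 × 0.8
     = 721.67 + 426.68 = 1148.4 kPa.
Gross allowable pressure q_all = 1148.4 / 3 = 382.78 kPa.
Footing area = 8.41 m², so allowable column load = 382.78 × 8.41 = 3219.2 kN.

P_all ≈ 3220 kN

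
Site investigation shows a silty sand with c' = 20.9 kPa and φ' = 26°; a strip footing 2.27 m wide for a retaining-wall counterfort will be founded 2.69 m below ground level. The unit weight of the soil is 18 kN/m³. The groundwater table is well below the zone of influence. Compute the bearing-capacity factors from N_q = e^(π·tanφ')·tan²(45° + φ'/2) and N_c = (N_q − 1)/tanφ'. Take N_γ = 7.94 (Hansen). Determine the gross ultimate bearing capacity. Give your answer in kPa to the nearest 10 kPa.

tan26° = 0.4877, so N_q = e^(π×0.4877)·tan²(58°) = 4.629 × 2.561 = 11.85.
N_c = (11.85 − 1)/tan26° = 22.25.
Overburden at base level: q = 18 × 2.69 = 48.42 kPa.
Cohesion term c·N_c = 20.9 × 22.254 = 465.12 kPa; surcharge term q·N_q = 48.42 × 11.854 = 573.98 kPa; self-weight term 0.5·γ·B·N_γ = 0.5 × 18 × 2.27 × 7.94 = 162.21 kPa.
q_ult = 465.12 + 573.98 + 162.21 = 1201.3 kPa.

q_ult ≈ 1200 kPa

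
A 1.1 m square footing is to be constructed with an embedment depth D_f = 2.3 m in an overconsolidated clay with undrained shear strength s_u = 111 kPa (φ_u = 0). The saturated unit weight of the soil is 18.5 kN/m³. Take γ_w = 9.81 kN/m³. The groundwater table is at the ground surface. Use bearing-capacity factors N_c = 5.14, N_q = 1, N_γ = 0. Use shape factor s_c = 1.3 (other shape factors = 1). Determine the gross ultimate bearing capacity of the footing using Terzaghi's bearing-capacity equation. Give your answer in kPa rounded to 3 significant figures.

q_ult ≈ 762 kPa

With the water table at the surface the whole profile is submerged: γ' = 18.5 − 9.81 = 8.69 kN/m³, so q = γ'·D_f = 19.987 kPa.
q_ult = c·N_c·s_c + q·N_q
     = 111 × 5.14 × 1.3 + 19.987 × 1
     = 741.7 + 19.987 = 761.69 kPa.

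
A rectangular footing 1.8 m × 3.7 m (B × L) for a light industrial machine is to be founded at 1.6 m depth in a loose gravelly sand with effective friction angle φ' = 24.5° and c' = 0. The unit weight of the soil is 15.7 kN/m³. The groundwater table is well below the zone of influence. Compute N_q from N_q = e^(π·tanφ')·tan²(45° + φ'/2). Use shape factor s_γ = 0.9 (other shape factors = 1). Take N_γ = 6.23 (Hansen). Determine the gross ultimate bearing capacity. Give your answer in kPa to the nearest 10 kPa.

q_ult ≈ 330 kPa

tan24.5° = 0.4557, so N_q = e^(π×0.4557)·tan²(57.25°) = 4.186 × 2.417 = 10.12.
q = γ·D_f = 15.7 × 1.6 = 25.12 kPa.
q·N_q = 25.12 × 10.117 = 254.14 kPa
0.5·γ·B·N_γ·s_γ = 0.5 × 15.7 × 1.8 × 6.23 × 0.9 = 79.227 kPa
q_ult = 254.14 + 79.227 = 333.37 kPa.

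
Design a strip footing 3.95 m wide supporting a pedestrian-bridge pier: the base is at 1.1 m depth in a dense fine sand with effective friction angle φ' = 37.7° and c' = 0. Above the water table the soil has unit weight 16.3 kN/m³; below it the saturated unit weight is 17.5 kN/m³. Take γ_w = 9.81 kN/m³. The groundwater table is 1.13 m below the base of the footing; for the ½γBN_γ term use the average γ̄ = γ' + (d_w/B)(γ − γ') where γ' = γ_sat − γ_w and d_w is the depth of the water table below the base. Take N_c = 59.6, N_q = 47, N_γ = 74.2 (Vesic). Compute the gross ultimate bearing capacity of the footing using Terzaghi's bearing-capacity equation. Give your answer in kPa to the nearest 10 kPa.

q_ult ≈ 2330 kPa

Effective surcharge at the founding depth q = γ·D_f = 16.3 × 1.1 = 17.93 kPa.
With d_w = 1.13 m < B, γ̄ = 7.69 + (1.13/3.95) × (16.3 − 7.69) = 10.153 kN/m³.
q_ult = q·N_q + 0.5·γ·B·N_γ
     = 17.93 × 47 + 0.5 × 10.153 × 3.95 × 74.2
     = 842.71 + 1487.9 = 2330.6 kPa.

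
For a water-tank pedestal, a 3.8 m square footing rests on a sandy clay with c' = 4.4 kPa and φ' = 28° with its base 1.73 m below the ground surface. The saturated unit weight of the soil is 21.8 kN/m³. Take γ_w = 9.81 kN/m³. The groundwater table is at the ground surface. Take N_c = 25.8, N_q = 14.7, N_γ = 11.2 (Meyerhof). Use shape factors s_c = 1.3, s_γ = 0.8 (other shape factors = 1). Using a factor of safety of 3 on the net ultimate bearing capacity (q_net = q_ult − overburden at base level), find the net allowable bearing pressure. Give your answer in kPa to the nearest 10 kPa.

q_all(net) ≈ 210 kPa

With the water table at the surface the whole profile is submerged: γ' = 21.8 − 9.81 = 11.99 kN/m³, so q = γ'·D_f = 20.743 kPa; the same γ' applies in the ½γBN_γ term.
q_ult = c·N_c·s_c + q·N_q + 0.5·γ·B·N_γ·s_γ
     = 4.4 × 25.8 × 1.3 + 20.743 × 14.7 + 0.5 × 11.99 × 3.8 × 11.2 × 0.8
     = 147.58 + 304.92 + 204.12 = 656.61 kPa.
q_net = 656.61 − 20.743 = 635.87 kPa.
q_all(net) = 635.87 / 3 = 211.96 kPa.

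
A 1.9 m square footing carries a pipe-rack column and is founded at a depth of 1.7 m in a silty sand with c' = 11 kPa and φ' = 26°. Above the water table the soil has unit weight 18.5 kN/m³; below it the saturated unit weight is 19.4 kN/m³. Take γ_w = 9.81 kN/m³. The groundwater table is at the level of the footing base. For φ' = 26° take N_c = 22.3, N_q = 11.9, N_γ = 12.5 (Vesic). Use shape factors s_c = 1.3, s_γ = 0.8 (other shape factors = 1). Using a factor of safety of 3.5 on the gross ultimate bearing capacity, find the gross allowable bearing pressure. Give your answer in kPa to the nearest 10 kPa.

q = γ·D_f = 18.5 × 1.7 = 31.45 kPa.
For the ½γBN_γ term take γ' = 19.4 − 9.81 = 9.59 kN/m³ (soil below base is submerged).
c·N_c·s_c = 11 × 22.3 × 1.3 = 318.89 kPa
q·N_q = 31.45 × 11.9 = 374.25 kPa
0.5·γ·B·N_γ·s_γ = 0.5 × 9.59 × 1.9 × 12.5 × 0.8 = 91.105 kPa
q_ult = 318.89 + 374.25 + 91.105 = 784.25 kPa.
q_all = 784.25 / 3.5 = 224.07 kPa.

q_all ≈ 220 kPa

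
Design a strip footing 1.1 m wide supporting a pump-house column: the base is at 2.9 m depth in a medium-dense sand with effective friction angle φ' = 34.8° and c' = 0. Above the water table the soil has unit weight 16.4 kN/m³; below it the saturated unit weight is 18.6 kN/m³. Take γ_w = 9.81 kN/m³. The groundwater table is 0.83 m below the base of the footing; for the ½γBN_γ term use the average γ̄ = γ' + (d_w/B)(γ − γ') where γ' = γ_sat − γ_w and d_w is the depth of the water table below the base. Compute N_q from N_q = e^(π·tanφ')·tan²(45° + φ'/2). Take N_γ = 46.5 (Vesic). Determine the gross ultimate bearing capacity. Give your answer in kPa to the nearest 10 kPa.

q_ult ≈ 1920 kPa

tan34.8° = 0.695, so N_q = e^(π×0.695)·tan²(62.4°) = 8.877 × 3.659 = 32.48.
q = γ·D_f = 16.4 × 2.9 = 47.56 kPa.
γ' = 8.79 kN/m³; averaging over the depth B below the base, γ̄ = γ' + (d_w/B)(γ − γ') = 14.532 kN/m³.
q·N_q = 47.56 × 32.48 = 1544.7 kPa
0.5·γ·B·N_γ = 0.5 × 14.532 × 1.1 × 46.5 = 371.66 kPa
q_ult = 1544.7 + 371.66 = 1916.4 kPa.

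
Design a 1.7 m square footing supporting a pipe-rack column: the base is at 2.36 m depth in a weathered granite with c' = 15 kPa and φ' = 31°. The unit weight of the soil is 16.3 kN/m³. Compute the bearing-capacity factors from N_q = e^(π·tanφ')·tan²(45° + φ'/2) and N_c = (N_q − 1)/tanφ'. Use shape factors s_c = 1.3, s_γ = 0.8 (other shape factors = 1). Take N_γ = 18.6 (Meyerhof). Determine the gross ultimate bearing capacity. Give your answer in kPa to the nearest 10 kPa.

q_ult ≈ 1640 kPa

tan31° = 0.6009, so N_q = e^(π×0.6009)·tan²(60.5°) = 6.604 × 3.124 = 20.63.
N_c = (20.63 − 1)/tan31° = 32.67.
Effective surcharge at the founding depth q = γ·D_f = 16.3 × 2.36 = 38.468 kPa.
q_ult = c·N_c·s_c + q·N_q + 0.5·γ·B·N_γ·s_γ
     = 15 × 32.671 × 1.3 + 38.468 × 20.631 + 0.5 × 16.3 × 1.7 × 18.6 × 0.8
     = 637.09 + 793.63 + 206.16 = 1636.9 kPa.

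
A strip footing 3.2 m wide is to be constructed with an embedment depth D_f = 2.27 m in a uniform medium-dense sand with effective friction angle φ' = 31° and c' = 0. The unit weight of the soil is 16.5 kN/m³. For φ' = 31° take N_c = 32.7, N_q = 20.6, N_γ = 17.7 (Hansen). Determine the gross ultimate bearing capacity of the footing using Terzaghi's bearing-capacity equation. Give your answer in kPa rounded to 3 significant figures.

q_ult ≈ 1240 kPa

Effective surcharge at the founding depth q = γ·D_f = 16.5 × 2.27 = 37.455 kPa.
q_ult = q·N_q + 0.5·γ·B·N_γ
     = 37.455 × 20.6 + 0.5 × 16.5 × 3.2 × 17.7
     = 771.57 + 467.28 = 1238.9 kPa.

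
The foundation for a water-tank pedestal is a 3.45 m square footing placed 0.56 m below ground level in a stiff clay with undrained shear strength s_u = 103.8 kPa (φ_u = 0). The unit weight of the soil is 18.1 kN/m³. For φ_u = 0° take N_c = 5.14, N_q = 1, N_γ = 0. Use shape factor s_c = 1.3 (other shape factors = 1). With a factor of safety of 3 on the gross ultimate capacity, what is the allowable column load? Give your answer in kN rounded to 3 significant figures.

P_all ≈ 2790 kN

q = γ·D_f = 18.1 × 0.56 = 10.136 kPa.
c·N_c·s_c = 103.8 × 5.14 × 1.3 = 693.59 kPa
q·N_q = 10.136 × 1 = 10.136 kPa
q_ult = 693.59 + 10.136 = 703.73 kPa.
Gross allowable pressure q_all = 703.73 / 3 = 234.58 kPa.
Footing area = 11.9025 m², so allowable column load = 234.58 × 11.9025 = 2792 kN.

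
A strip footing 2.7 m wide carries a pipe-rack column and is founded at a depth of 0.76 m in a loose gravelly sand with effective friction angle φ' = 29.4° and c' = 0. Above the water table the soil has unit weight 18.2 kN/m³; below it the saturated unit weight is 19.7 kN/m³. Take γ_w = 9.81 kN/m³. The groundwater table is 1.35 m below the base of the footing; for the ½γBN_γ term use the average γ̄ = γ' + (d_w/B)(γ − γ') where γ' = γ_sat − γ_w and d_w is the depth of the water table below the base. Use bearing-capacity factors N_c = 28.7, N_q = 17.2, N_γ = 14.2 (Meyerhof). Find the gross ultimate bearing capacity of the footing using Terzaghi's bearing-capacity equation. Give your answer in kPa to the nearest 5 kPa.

q_ult ≈ 505 kPa

q = γ·D_f = 18.2 × 0.76 = 13.832 kPa.
γ' = 9.89 kN/m³; averaging over the depth B below the base, γ̄ = γ' + (d_w/B)(γ − γ') = 14.045 kN/m³.
q·N_q = 13.832 × 17.2 = 237.91 kPa
0.5·γ·B·N_γ = 0.5 × 14.045 × 2.7 × 14.2 = 269.24 kPa
q_ult = 237.91 + 269.24 = 507.15 kPa.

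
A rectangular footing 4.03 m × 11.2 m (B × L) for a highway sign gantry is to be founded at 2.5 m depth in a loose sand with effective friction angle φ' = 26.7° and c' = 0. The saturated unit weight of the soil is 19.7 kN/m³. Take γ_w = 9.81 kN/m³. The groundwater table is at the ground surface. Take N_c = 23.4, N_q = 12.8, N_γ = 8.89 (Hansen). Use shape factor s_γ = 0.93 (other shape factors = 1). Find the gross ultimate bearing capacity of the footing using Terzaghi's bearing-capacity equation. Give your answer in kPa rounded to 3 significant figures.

With the water table at the surface the whole profile is submerged: γ' = 19.7 − 9.81 = 9.89 kN/m³, so q = γ'·D_f = 24.725 kPa; the same γ' applies in the ½γBN_γ term.
q_ult = q·N_q + 0.5·γ·B·N_γ·s_γ
     = 24.725 × 12.8 + 0.5 × 9.89 × 4.03 × 8.89 × 0.93
     = 316.48 + 164.76 = 481.24 kPa.

q_ult ≈ 481 kPa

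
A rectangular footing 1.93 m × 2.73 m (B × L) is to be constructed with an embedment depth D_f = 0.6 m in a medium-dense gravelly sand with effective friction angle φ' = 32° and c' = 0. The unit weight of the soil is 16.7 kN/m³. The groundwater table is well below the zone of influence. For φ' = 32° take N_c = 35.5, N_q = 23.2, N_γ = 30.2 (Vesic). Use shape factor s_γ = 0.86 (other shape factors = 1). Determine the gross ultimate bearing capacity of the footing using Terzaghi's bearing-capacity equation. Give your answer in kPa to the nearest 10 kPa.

q = γ·D_f = 16.7 × 0.6 = 10.02 kPa.
q·N_q = 10.02 × 23.2 = 232.46 kPa
0.5·γ·B·N_γ·s_γ = 0.5 × 16.7 × 1.93 × 30.2 × 0.86 = 418.55 kPa
q_ult = 232.46 + 418.55 = 651.02 kPa.

q_ult ≈ 650 kPa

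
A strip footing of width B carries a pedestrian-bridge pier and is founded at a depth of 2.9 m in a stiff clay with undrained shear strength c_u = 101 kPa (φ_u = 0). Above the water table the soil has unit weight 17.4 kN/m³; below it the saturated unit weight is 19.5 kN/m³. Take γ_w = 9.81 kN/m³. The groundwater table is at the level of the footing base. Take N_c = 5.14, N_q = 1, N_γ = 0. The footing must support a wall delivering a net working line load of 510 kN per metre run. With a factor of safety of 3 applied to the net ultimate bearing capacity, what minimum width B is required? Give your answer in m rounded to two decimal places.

q = γ·D_f = 17.4 × 2.9 = 50.46 kPa.
c·N_c = 101 × 5.14 = 519.14 kPa
q·N_q = 50.46 × 1 = 50.46 kPa
q_ult = 519.14 + 50.46 = 569.6 kPa.
For φ = 0 the ½γBN_γ term vanishes, so q_ult is independent of B. q_net = 569.6 − 50.46 = 519.14 kPa; q_all(net) = 519.14/3 = 173.05 kPa.
Required width B = w / q_all(net) = 510 / 173.05 = 2.947 m.

B = 2.95 m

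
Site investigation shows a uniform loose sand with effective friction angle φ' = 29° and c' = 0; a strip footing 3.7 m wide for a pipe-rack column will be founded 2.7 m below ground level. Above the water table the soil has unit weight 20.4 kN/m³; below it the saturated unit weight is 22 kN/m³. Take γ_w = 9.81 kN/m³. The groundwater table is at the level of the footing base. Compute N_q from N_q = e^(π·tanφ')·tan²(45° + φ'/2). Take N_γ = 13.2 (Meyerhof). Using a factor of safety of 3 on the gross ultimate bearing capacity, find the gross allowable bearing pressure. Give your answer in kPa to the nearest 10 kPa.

N_q = e^(π·tan29°)·tan²(59.5°) = 16.44.
Overburden at base level: q = 20.4 × 2.7 = 55.08 kPa.
Below the base the soil is submerged, so the ½γBN_γ term uses γ' = 22 − 9.81 = 12.19 kN/m³.
Surcharge term q·N_q = 55.08 × 16.443 = 905.7 kPa; self-weight term 0.5·γ·B·N_γ = 0.5 × 12.19 × 3.7 × 13.2 = 297.68 kPa.
q_ult = 905.7 + 297.68 = 1203.4 kPa.
q_all = 1203.4 / 3 = 401.13 kPa.

q_all ≈ 400 kPa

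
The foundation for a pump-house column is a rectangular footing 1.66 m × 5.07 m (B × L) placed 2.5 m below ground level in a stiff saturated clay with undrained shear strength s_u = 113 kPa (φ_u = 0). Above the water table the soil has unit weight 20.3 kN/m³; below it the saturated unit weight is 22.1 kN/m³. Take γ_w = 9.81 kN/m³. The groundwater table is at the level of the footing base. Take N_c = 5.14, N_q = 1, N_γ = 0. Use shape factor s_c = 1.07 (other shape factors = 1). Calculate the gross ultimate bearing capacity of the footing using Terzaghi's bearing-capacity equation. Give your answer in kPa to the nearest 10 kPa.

q = γ·D_f = 20.3 × 2.5 = 50.75 kPa.
c·N_c·s_c = 113 × 5.14 × 1.07 = 621.48 kPa
q·N_q = 50.75 × 1 = 50.75 kPa
q_ult = 621.48 + 50.75 = 672.23 kPa.

q_ult ≈ 670 kPa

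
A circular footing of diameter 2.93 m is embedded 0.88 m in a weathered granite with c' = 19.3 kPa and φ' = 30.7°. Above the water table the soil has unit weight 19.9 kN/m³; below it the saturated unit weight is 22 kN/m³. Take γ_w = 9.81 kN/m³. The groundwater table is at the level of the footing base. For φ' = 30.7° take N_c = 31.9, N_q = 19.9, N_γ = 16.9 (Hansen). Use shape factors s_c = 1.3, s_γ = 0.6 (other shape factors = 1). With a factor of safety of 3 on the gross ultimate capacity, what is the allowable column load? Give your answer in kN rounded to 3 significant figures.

P_all ≈ 2990 kN

q = γ·D_f = 19.9 × 0.88 = 17.512 kPa.
For the ½γBN_γ term take γ' = 22 − 9.81 = 12.19 kN/m³ (soil below base is submerged).
c·N_c·s_c = 19.3 × 31.9 × 1.3 = 800.37 kPa
q·N_q = 17.512 × 19.9 = 348.49 kPa
0.5·γ·B·N_γ·s_γ = 0.5 × 12.19 × 2.93 × 16.9 × 0.6 = 181.08 kPa
q_ult = 800.37 + 348.49 + 181.08 = 1329.9 kPa.
Gross allowable pressure q_all = 1329.9 / 3 = 443.31 kPa.
Footing area = 6.7426 m², so allowable column load = 443.31 × 6.7426 = 2989.1 kN.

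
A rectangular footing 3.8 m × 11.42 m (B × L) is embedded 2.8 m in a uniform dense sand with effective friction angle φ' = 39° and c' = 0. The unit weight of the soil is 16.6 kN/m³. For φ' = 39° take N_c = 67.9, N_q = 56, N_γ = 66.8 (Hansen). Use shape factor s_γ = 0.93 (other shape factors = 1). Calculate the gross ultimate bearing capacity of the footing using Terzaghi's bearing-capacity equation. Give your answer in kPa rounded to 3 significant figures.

Effective surcharge at the founding depth q = γ·D_f = 16.6 × 2.8 = 46.48 kPa.
q_ult = q·N_q + 0.5·γ·B·N_γ·s_γ
     = 46.48 × 56 + 0.5 × 16.6 × 3.8 × 66.8 × 0.93
     = 2602.9 + 1959.4 = 4562.3 kPa.

q_ult ≈ 4560 kPa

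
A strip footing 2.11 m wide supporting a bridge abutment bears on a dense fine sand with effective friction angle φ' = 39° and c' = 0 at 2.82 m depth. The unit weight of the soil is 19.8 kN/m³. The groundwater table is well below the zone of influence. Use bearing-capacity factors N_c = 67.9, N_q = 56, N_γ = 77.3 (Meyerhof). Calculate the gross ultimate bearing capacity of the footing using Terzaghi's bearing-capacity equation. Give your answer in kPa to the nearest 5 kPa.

q_ult ≈ 4740 kPa

Effective surcharge at the founding depth q = γ·D_f = 19.8 × 2.82 = 55.836 kPa.
q_ult = q·N_q + 0.5·γ·B·N_γ
     = 55.836 × 56 + 0.5 × 19.8 × 2.11 × 77.3
     = 3126.8 + 1614.7 = 4741.5 kPa.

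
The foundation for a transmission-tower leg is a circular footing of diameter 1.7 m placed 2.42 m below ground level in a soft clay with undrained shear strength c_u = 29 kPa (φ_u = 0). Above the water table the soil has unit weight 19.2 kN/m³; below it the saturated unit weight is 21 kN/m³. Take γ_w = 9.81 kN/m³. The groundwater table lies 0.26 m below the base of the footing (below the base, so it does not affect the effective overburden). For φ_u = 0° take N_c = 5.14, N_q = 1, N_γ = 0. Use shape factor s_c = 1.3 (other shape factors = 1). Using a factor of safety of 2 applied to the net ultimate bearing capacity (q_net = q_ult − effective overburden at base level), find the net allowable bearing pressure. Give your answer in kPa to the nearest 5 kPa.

q_all(net) ≈ 95 kPa

Overburden at base level: q = 19.2 × 2.42 = 46.464 kPa.
Cohesion term c·N_c·s_c = 29 × 5.14 × 1.3 = 193.78 kPa; surcharge term q·N_q = 46.464 × 1 = 46.464 kPa.
q_ult = 193.78 + 46.464 = 240.24 kPa.
Net ultimate: q_net = 240.24 − 46.464 = 193.78 kPa.
q_all(net) = 193.78 / 2 = 96.889 kPa.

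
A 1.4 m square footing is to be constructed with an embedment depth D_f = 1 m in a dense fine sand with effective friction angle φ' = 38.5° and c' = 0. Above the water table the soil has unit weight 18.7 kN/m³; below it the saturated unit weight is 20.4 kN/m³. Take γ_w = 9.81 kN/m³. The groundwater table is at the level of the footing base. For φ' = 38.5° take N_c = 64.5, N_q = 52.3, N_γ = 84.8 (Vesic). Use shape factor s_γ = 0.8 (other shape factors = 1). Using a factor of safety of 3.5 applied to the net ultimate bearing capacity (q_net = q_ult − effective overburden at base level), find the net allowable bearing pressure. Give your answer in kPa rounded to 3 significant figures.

q_all(net) ≈ 418 kPa

Effective surcharge at the founding depth q = γ·D_f = 18.7 × 1 = 18.7 kPa.
The water table coincides with the base, so in the self-weight term γ → γ' = 10.59 kN/m³.
q_ult = q·N_q + 0.5·γ·B·N_γ·s_γ
     = 18.7 × 52.3 + 0.5 × 10.59 × 1.4 × 84.8 × 0.8
     = 978.01 + 502.9 = 1480.9 kPa.
Net ultimate: q_net = 1480.9 − 18.7 = 1462.2 kPa.
q_all(net) = 1462.2 / 3.5 = 417.77 kPa.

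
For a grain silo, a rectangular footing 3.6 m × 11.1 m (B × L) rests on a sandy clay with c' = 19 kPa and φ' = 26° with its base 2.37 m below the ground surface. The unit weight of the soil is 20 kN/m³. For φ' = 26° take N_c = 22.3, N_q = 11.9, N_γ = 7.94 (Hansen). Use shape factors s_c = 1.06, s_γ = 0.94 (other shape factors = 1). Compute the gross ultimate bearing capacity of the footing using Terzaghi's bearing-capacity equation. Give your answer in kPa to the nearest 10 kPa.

q_ult ≈ 1280 kPa

Overburden at base level: q = 20 × 2.37 = 47.4 kPa.
Cohesion term c·N_c·s_c = 19 × 22.3 × 1.06 = 449.12 kPa; surcharge term q·N_q = 47.4 × 11.9 = 564.06 kPa; self-weight term 0.5·γ·B·N_γ·s_γ = 0.5 × 20 × 3.6 × 7.94 × 0.94 = 268.69 kPa.
q_ult = 449.12 + 564.06 + 268.69 = 1281.9 kPa.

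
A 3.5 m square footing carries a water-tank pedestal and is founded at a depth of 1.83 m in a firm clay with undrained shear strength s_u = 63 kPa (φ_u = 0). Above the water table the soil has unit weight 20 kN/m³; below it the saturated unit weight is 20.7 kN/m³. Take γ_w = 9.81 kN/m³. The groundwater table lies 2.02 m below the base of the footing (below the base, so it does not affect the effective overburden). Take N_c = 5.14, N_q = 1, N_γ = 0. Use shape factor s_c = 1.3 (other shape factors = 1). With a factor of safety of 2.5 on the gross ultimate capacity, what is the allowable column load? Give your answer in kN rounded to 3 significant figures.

P_all ≈ 2240 kN

q = γ·D_f = 20 × 1.83 = 36.6 kPa.
c·N_c·s_c = 63 × 5.14 × 1.3 = 420.97 kPa
q·N_q = 36.6 × 1 = 36.6 kPa
q_ult = 420.97 + 36.6 = 457.57 kPa.
Gross allowable pressure q_all = 457.57 / 2.5 = 183.03 kPa.
Footing area = 12.25 m², so allowable column load = 183.03 × 12.25 = 2242.1 kN.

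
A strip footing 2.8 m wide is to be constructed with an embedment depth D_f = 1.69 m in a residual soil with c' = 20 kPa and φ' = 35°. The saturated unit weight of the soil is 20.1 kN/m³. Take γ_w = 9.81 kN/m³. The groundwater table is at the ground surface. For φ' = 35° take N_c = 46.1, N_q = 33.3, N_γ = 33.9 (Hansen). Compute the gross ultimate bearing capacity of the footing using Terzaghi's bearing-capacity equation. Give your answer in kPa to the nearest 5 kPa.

q_ult ≈ 1990 kPa

γ' = 20.1 − 9.81 = 10.29 kN/m³ (submerged throughout). q = 10.29 × 1.69 = 17.39 kPa; the same γ' applies in the ½γBN_γ term.
c·N_c = 20 × 46.1 = 922 kPa
q·N_q = 17.39 × 33.3 = 579.09 kPa
0.5·γ·B·N_γ = 0.5 × 10.29 × 2.8 × 33.9 = 488.36 kPa
q_ult = 922 + 579.09 + 488.36 = 1989.5 kPa.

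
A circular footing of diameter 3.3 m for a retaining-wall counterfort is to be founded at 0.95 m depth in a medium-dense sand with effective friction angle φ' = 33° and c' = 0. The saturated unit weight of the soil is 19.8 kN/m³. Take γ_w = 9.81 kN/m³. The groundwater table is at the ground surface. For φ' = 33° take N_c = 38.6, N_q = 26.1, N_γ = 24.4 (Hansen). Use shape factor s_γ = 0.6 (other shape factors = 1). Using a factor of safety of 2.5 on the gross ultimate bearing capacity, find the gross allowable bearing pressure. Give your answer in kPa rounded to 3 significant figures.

With the water table at the surface the whole profile is submerged: γ' = 19.8 − 9.81 = 9.99 kN/m³, so q = γ'·D_f = 9.4905 kPa; the same γ' applies in the ½γBN_γ term.
q_ult = q·N_q + 0.5·γ·B·N_γ·s_γ
     = 9.4905 × 26.1 + 0.5 × 9.99 × 3.3 × 24.4 × 0.6
     = 247.7 + 241.32 = 489.02 kPa.
q_all = 489.02 / 2.5 = 195.61 kPa.

q_all ≈ 196 kPa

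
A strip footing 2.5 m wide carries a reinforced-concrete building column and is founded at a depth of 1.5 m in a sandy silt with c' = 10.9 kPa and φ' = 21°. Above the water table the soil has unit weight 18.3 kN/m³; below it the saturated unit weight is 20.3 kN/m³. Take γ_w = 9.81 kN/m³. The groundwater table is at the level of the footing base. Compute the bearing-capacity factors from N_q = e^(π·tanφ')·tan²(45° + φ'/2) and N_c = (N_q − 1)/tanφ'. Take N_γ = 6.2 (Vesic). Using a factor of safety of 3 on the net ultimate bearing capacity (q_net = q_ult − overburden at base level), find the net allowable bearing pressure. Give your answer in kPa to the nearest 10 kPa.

q_all(net) ≈ 140 kPa

N_q = e^(π·tan21°)·tan²(55.5°) = 7.07; N_c = (N_q − 1)/tanφ' = 15.81.
Overburden at base level: q = 18.3 × 1.5 = 27.45 kPa.
Below the base the soil is submerged, so the ½γBN_γ term uses γ' = 20.3 − 9.81 = 10.49 kN/m³.
Cohesion term c·N_c = 10.9 × 15.815 = 172.38 kPa; surcharge term q·N_q = 27.45 × 7.0708 = 194.09 kPa; self-weight term 0.5·γ·B·N_γ = 0.5 × 10.49 × 2.5 × 6.2 = 81.298 kPa.
q_ult = 172.38 + 194.09 + 81.298 = 447.77 kPa.
q_net = 447.77 − 27.45 = 420.32 kPa.
q_all(net) = 420.32 / 3 = 140.11 kPa.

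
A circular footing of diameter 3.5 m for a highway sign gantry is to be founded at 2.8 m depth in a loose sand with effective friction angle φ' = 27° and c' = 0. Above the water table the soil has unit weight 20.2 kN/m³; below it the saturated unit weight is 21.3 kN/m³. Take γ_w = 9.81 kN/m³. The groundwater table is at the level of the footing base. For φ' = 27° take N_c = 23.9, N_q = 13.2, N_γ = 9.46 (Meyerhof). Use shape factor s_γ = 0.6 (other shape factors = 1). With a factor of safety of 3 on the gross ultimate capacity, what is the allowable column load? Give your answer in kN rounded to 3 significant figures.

P_all ≈ 2760 kN

Overburden at base level: q = 20.2 × 2.8 = 56.56 kPa.
Below the base the soil is submerged, so the ½γBN_γ term uses γ' = 21.3 − 9.81 = 11.49 kN/m³.
Surcharge term q·N_q = 56.56 × 13.2 = 746.59 kPa; self-weight term 0.5·γ·B·N_γ·s_γ = 0.5 × 11.49 × 3.5 × 9.46 × 0.6 = 114.13 kPa.
q_ult = 746.59 + 114.13 = 860.72 kPa.
Gross allowable pressure q_all = 860.72 / 3 = 286.91 kPa.
Footing area = 9.6211 m², so allowable column load = 286.91 × 9.6211 = 2760.4 kN.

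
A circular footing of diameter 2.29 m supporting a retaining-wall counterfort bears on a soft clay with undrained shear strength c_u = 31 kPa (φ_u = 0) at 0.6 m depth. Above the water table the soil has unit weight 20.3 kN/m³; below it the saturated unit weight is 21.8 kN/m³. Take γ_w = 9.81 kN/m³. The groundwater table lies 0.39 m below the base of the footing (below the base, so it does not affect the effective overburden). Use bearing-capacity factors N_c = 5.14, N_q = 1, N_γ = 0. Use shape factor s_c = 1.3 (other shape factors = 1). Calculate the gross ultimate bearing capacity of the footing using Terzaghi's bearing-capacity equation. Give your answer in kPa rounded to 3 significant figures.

q_ult ≈ 219 kPa

q = γ·D_f = 20.3 × 0.6 = 12.18 kPa.
c·N_c·s_c = 31 × 5.14 × 1.3 = 207.14 kPa
q·N_q = 12.18 × 1 = 12.18 kPa
q_ult = 207.14 + 12.18 = 219.32 kPa.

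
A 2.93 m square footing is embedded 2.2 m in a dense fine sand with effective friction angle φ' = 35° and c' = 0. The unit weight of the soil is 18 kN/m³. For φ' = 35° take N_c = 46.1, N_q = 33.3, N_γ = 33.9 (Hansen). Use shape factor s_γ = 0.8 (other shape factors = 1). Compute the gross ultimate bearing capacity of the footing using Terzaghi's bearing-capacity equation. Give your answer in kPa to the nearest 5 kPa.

q = γ·D_f = 18 × 2.2 = 39.6 kPa.
q·N_q = 39.6 × 33.3 = 1318.7 kPa
0.5·γ·B·N_γ·s_γ = 0.5 × 18 × 2.93 × 33.9 × 0.8 = 715.15 kPa
q_ult = 1318.7 + 715.15 = 2033.8 kPa.

q_ult ≈ 2035 kPa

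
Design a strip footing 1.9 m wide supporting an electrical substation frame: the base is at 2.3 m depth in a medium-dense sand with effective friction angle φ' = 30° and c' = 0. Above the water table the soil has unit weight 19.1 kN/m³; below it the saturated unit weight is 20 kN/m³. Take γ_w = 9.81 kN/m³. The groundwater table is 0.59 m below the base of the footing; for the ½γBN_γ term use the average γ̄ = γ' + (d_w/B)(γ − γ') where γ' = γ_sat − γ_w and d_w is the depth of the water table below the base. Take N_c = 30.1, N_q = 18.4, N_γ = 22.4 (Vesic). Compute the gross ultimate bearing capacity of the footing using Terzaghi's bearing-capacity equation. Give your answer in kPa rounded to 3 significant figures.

q_ult ≈ 1080 kPa

Overburden at base level: q = 19.1 × 2.3 = 43.93 kPa.
The water table is 0.59 m below the base (< B = 1.9 m), so the ½γBN_γ term uses γ̄ = γ' + (d_w/B)(γ − γ') = 10.19 + (0.59/1.9)(19.1 − 10.19) = 12.957 kN/m³.
Surcharge term q·N_q = 43.93 × 18.4 = 808.31 kPa; self-weight term 0.5·γ·B·N_γ = 0.5 × 12.957 × 1.9 × 22.4 = 275.72 kPa.
q_ult = 808.31 + 275.72 = 1084 kPa.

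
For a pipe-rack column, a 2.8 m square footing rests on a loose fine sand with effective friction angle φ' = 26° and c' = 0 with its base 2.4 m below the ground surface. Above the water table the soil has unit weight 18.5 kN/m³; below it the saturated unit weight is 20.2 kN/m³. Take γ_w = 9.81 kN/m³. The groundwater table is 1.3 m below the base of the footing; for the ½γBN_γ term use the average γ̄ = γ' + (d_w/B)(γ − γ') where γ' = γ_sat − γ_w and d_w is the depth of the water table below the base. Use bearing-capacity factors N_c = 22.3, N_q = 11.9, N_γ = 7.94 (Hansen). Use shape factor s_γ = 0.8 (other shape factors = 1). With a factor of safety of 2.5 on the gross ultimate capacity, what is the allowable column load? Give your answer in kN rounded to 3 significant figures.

P_all ≈ 2050 kN

Effective surcharge at the founding depth q = γ·D_f = 18.5 × 2.4 = 44.4 kPa.
With d_w = 1.3 m < B, γ̄ = 10.39 + (1.3/2.8) × (18.5 − 10.39) = 14.155 kN/m³.
q_ult = q·N_q + 0.5·γ·B·N_γ·s_γ
     = 44.4 × 11.9 + 0.5 × 14.155 × 2.8 × 7.94 × 0.8
     = 528.36 + 125.88 = 654.24 kPa.
Gross allowable pressure q_all = 654.24 / 2.5 = 261.7 kPa.
Footing area = 7.84 m², so allowable column load = 261.7 × 7.84 = 2051.7 kN.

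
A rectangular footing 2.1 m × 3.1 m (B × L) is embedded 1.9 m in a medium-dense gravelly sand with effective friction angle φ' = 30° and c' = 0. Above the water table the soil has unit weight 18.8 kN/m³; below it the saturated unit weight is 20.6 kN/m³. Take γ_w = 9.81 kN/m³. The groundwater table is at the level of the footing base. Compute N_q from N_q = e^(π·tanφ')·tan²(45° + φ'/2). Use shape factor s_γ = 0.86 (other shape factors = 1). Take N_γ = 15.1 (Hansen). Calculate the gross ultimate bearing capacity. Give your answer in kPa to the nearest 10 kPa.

q_ult ≈ 800 kPa

tan30° = 0.5774, so N_q = e^(π×0.5774)·tan²(60°) = 6.134 × 3.0 = 18.4.
Overburden at base level: q = 18.8 × 1.9 = 35.72 kPa.
Below the base the soil is submerged, so the ½γBN_γ term uses γ' = 20.6 − 9.81 = 10.79 kN/m³.
Surcharge term q·N_q = 35.72 × 18.401 = 657.29 kPa; self-weight term 0.5·γ·B·N_γ·s_γ = 0.5 × 10.79 × 2.1 × 15.1 × 0.86 = 147.12 kPa.
q_ult = 657.29 + 147.12 = 804.41 kPa.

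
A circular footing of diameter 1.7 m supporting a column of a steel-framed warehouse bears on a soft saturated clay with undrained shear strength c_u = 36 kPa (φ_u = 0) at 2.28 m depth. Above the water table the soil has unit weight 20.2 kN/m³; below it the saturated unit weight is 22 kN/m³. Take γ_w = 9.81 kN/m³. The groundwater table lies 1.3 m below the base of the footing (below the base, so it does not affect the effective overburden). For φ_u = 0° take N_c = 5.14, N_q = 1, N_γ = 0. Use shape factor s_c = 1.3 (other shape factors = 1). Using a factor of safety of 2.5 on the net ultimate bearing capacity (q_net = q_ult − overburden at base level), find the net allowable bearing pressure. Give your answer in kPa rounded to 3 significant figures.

Effective surcharge at the founding depth q = γ·D_f = 20.2 × 2.28 = 46.056 kPa.
q_ult = c·N_c·s_c + q·N_q
     = 36 × 5.14 × 1.3 + 46.056 × 1
     = 240.55 + 46.056 = 286.61 kPa.
q_net = 286.61 − 46.056 = 240.55 kPa.
q_all(net) = 240.55 / 2.5 = 96.221 kPa.

q_all(net) ≈ 96.2 kPa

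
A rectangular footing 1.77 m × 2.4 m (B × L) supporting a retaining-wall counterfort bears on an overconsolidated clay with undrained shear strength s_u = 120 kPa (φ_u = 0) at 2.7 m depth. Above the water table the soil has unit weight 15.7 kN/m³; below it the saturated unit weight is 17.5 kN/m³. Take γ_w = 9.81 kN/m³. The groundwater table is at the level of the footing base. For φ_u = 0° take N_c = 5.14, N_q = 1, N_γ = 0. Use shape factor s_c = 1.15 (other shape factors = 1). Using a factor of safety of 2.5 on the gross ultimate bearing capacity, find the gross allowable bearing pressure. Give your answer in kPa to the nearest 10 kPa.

Overburden at base level: q = 15.7 × 2.7 = 42.39 kPa.
Cohesion term c·N_c·s_c = 120 × 5.14 × 1.15 = 709.32 kPa; surcharge term q·N_q = 42.39 × 1 = 42.39 kPa.
q_ult = 709.32 + 42.39 = 751.71 kPa.
q_all = 751.71 / 2.5 = 300.68 kPa.

q_all ≈ 300 kPa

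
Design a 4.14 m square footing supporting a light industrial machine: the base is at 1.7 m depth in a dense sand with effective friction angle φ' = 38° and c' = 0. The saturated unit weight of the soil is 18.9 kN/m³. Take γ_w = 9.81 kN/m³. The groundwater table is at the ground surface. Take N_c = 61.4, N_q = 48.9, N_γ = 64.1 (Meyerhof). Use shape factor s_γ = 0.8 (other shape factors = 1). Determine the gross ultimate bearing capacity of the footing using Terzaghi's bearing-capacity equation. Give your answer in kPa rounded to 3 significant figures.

Water table at ground surface, so effective unit weight γ' = 18.9 − 9.81 = 9.09 kN/m³ is used throughout; overburden q = 9.09 × 1.7 = 15.453 kPa; the same γ' applies in the ½γBN_γ term.
Surcharge term q·N_q = 15.453 × 48.9 = 755.65 kPa; self-weight term 0.5·γ·B·N_γ·s_γ = 0.5 × 9.09 × 4.14 × 64.1 × 0.8 = 964.9 kPa.
q_ult = 755.65 + 964.9 = 1720.6 kPa.

q_ult ≈ 1720 kPa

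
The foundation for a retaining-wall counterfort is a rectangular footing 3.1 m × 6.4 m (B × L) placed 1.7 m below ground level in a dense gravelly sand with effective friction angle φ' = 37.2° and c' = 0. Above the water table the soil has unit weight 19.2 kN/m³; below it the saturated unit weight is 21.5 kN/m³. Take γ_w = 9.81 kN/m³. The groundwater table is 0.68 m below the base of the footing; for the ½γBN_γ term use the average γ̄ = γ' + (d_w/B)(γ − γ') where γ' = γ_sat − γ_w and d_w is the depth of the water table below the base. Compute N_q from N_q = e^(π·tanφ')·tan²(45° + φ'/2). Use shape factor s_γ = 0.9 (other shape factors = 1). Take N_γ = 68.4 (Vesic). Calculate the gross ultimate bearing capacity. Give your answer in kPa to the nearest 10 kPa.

tan37.2° = 0.759, so N_q = e^(π×0.759)·tan²(63.6°) = 10.855 × 4.058 = 44.05.
q = γ·D_f = 19.2 × 1.7 = 32.64 kPa.
γ' = 11.69 kN/m³; averaging over the depth B below the base, γ̄ = γ' + (d_w/B)(γ − γ') = 13.337 kN/m³.
q·N_q = 32.64 × 44.05 = 1437.8 kPa
0.5·γ·B·N_γ·s_γ = 0.5 × 13.337 × 3.1 × 68.4 × 0.9 = 1272.6 kPa
q_ult = 1437.8 + 1272.6 = 2710.4 kPa.

q_ult ≈ 2710 kPa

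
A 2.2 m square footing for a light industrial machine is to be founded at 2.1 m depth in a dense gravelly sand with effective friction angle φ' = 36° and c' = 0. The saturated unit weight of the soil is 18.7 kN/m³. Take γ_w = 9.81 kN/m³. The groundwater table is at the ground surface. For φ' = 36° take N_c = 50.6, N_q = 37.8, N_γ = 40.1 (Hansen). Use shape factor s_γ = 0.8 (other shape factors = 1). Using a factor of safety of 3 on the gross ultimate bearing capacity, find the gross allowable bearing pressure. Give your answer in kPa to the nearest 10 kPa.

q_all ≈ 340 kPa

Water table at ground surface, so effective unit weight γ' = 18.7 − 9.81 = 8.89 kN/m³ is used throughout; overburden q = 8.89 × 2.1 = 18.669 kPa; the same γ' applies in the ½γBN_γ term.
Surcharge term q·N_q = 18.669 × 37.8 = 705.69 kPa; self-weight term 0.5·γ·B·N_γ·s_γ = 0.5 × 8.89 × 2.2 × 40.1 × 0.8 = 313.71 kPa.
q_ult = 705.69 + 313.71 = 1019.4 kPa.
q_all = 1019.4 / 3 = 339.8 kPa.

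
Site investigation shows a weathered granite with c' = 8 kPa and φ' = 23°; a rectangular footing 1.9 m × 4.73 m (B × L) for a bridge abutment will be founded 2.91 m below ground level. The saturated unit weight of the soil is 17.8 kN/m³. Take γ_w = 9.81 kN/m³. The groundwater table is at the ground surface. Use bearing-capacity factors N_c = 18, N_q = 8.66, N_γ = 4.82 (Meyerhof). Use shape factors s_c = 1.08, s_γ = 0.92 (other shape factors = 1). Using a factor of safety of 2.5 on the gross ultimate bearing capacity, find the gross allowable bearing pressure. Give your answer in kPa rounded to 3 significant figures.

q_all ≈ 156 kPa

With the water table at the surface the whole profile is submerged: γ' = 17.8 − 9.81 = 7.99 kN/m³, so q = γ'·D_f = 23.251 kPa; the same γ' applies in the ½γBN_γ term.
q_ult = c·N_c·s_c + q·N_q + 0.5·γ·B·N_γ·s_γ
     = 8 × 18 × 1.08 + 23.251 × 8.66 + 0.5 × 7.99 × 1.9 × 4.82 × 0.92
     = 155.52 + 201.35 + 33.659 = 390.53 kPa.
q_all = 390.53 / 2.5 = 156.21 kPa.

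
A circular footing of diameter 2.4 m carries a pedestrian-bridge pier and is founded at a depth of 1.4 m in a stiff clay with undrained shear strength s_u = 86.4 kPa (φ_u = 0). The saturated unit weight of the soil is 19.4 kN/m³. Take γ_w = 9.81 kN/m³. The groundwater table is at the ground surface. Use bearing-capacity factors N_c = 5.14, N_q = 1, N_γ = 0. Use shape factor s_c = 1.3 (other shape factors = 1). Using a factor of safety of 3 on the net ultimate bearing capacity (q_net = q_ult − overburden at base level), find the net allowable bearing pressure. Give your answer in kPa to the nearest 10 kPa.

q_all(net) ≈ 190 kPa

Water table at ground surface, so effective unit weight γ' = 19.4 − 9.81 = 9.59 kN/m³ is used throughout; overburden q = 9.59 × 1.4 = 13.426 kPa.
Cohesion term c·N_c·s_c = 86.4 × 5.14 × 1.3 = 577.32 kPa; surcharge term q·N_q = 13.426 × 1 = 13.426 kPa.
q_ult = 577.32 + 13.426 = 590.75 kPa.
q_net = 590.75 − 13.426 = 577.32 kPa.
q_all(net) = 577.32 / 3 = 192.44 kPa.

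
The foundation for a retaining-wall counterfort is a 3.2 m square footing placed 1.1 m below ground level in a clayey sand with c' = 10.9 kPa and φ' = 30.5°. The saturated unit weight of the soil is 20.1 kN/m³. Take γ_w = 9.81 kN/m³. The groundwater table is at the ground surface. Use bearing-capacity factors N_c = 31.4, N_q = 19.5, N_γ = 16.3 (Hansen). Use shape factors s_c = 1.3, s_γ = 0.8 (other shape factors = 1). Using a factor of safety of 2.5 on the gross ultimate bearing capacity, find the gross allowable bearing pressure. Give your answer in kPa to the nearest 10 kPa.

Water table at ground surface, so effective unit weight γ' = 20.1 − 9.81 = 10.29 kN/m³ is used throughout; overburden q = 10.29 × 1.1 = 11.319 kPa; the same γ' applies in the ½γBN_γ term.
Cohesion term c·N_c·s_c = 10.9 × 31.4 × 1.3 = 444.94 kPa; surcharge term q·N_q = 11.319 × 19.5 = 220.72 kPa; self-weight term 0.5·γ·B·N_γ·s_γ = 0.5 × 10.29 × 3.2 × 16.3 × 0.8 = 214.69 kPa.
q_ult = 444.94 + 220.72 + 214.69 = 880.35 kPa.
q_all = 880.35 / 2.5 = 352.14 kPa.

q_all ≈ 350 kPa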